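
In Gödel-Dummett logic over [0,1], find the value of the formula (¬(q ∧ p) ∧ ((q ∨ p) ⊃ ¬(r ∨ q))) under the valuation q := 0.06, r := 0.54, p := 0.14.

0.00

(q ∧ p) = min(0.06, 0.14) = 0.06
¬(q ∧ p): Gödel ¬ of 0.06 = 0 (operand ≠ 0)
(q ∨ p) = max(0.06, 0.14) = 0.14
(r ∨ q) = max(0.54, 0.06) = 0.54
¬(r ∨ q): Gödel ¬ of 0.54 = 0 (operand ≠ 0)
((q ∨ p) ⊃ ¬(r ∨ q)): 0.14 > 0, so result = 0
(¬(q ∧ p) ∧ ((q ∨ p) ⊃ ¬(r ∨ q))) = min(0, 0) = 0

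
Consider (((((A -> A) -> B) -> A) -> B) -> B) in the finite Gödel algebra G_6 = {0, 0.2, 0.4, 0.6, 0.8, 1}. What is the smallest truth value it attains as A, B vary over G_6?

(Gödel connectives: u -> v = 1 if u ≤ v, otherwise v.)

The minimum is attained at A = 0, B = 0.2:
  (A -> A): 0 ≤ 0, so result = 1
  ((A -> A) -> B): 1 > 0.2, so result = 0.2
  (((A -> A) -> B) -> A): 0.2 > 0, so result = 0
  ((((A -> A) -> B) -> A) -> B): 0 ≤ 0.2, so result = 1
  (((((A -> A) -> B) -> A) -> B) -> B): 1 > 0.2, so result = 0.2
Checking all 36 assignments confirms none give a value below 0.20.

0.20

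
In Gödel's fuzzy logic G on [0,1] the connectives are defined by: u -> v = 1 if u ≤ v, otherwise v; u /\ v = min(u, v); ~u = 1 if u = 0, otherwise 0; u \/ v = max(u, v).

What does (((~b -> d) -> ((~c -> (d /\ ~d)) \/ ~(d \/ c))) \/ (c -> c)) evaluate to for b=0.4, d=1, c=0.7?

~b: Gödel ¬ of 0.4 = 0 (operand ≠ 0)
(~b -> d): 0 ≤ 1, so result = 1
~c: Gödel ¬ of 0.7 = 0 (operand ≠ 0)
~d: Gödel ¬ of 1 = 0 (operand ≠ 0)
(d /\ ~d) = min(1, 0) = 0
(~c -> (d /\ ~d)): 0 ≤ 0, so result = 1
(d \/ c) = max(1, 0.7) = 1
~(d \/ c): Gödel ¬ of 1 = 0 (operand ≠ 0)
((~c -> (d /\ ~d)) \/ ~(d \/ c)) = max(1, 0) = 1
((~b -> d) -> ((~c -> (d /\ ~d)) \/ ~(d \/ c))): 1 ≤ 1, so result = 1
(c -> c): 0.7 ≤ 0.7, so result = 1
(((~b -> d) -> ((~c -> (d /\ ~d)) \/ ~(d \/ c))) \/ (c -> c)) = max(1, 1) = 1

1.00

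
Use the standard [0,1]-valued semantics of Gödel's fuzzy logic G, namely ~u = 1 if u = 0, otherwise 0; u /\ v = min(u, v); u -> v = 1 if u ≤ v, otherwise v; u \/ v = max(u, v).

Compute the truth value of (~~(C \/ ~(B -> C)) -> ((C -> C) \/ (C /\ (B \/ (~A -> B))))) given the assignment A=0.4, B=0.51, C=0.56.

(B -> C): 0.51 ≤ 0.56, so result = 1
~(B -> C): Gödel ¬ of 1 = 0 (operand ≠ 0)
(C \/ ~(B -> C)) = max(0.56, 0) = 0.56
~(C \/ ~(B -> C)): Gödel ¬ of 0.56 = 0 (operand ≠ 0)
~~(C \/ ~(B -> C)): Gödel ¬ of 0 = 1 (operand is 0)
(C -> C): 0.56 ≤ 0.56, so result = 1
~A: Gödel ¬ of 0.4 = 0 (operand ≠ 0)
(~A -> B): 0 ≤ 0.51, so result = 1
(B \/ (~A -> B)) = max(0.51, 1) = 1
(C /\ (B \/ (~A -> B))) = min(0.56, 1) = 0.56
((C -> C) \/ (C /\ (B \/ (~A -> B)))) = max(1, 0.56) = 1
(~~(C \/ ~(B -> C)) -> ((C -> C) \/ (C /\ (B \/ (~A -> B))))): 1 ≤ 1, so result = 1

1.00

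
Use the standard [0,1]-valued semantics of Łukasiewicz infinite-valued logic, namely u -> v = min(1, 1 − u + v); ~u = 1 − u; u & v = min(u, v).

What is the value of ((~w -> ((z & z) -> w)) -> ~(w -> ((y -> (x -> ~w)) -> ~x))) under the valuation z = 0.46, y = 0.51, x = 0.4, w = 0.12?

~w: Łukasiewicz ¬ gives 1 − 0.12 = 0.88
(z & z) = min(0.46, 0.46) = 0.46
((z & z) -> w): min(1, 1 − 0.46 + 0.12) = 0.66
(~w -> ((z & z) -> w)): min(1, 1 − 0.88 + 0.66) = 0.78
~w: Łukasiewicz ¬ gives 1 − 0.12 = 0.88
(x -> ~w): min(1, 1 − 0.4 + 0.88) = 1
(y -> (x -> ~w)): min(1, 1 − 0.51 + 1) = 1
~x: Łukasiewicz ¬ gives 1 − 0.4 = 0.6
((y -> (x -> ~w)) -> ~x): min(1, 1 − 1 + 0.6) = 0.6
(w -> ((y -> (x -> ~w)) -> ~x)): min(1, 1 − 0.12 + 0.6) = 1
~(w -> ((y -> (x -> ~w)) -> ~x)): Łukasiewicz ¬ gives 1 − 1 = 0
((~w -> ((z & z) -> w)) -> ~(w -> ((y -> (x -> ~w)) -> ~x))): min(1, 1 − 0.78 + 0) = 0.22

0.22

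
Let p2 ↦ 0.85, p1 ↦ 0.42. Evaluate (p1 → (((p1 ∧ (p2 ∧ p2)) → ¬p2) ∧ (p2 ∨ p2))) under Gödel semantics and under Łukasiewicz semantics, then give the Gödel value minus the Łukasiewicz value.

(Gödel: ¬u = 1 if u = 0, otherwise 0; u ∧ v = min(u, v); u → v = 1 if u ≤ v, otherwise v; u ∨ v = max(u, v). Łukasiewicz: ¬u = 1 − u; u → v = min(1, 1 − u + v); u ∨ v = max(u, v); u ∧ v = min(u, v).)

-1.00

Gödel evaluation:
  (p2 ∧ p2) = min(0.85, 0.85) = 0.85
  (p1 ∧ (p2 ∧ p2)) = min(0.42, 0.85) = 0.42
  ¬p2: Gödel ¬ of 0.85 = 0 (operand ≠ 0)
  ((p1 ∧ (p2 ∧ p2)) → ¬p2): 0.42 > 0, so result = 0
  (p2 ∨ p2) = max(0.85, 0.85) = 0.85
  (((p1 ∧ (p2 ∧ p2)) → ¬p2) ∧ (p2 ∨ p2)) = min(0, 0.85) = 0
  (p1 → (((p1 ∧ (p2 ∧ p2)) → ¬p2) ∧ (p2 ∨ p2))): 0.42 > 0, so result = 0
  Gödel value = 0
Łukasiewicz evaluation:
  (p2 ∧ p2) = min(0.85, 0.85) = 0.85
  (p1 ∧ (p2 ∧ p2)) = min(0.42, 0.85) = 0.42
  ¬p2: Łukasiewicz ¬ gives 1 − 0.85 = 0.15
  ((p1 ∧ (p2 ∧ p2)) → ¬p2): min(1, 1 − 0.42 + 0.15) = 0.73
  (p2 ∨ p2) = max(0.85, 0.85) = 0.85
  (((p1 ∧ (p2 ∧ p2)) → ¬p2) ∧ (p2 ∨ p2)) = min(0.73, 0.85) = 0.73
  (p1 → (((p1 ∧ (p2 ∧ p2)) → ¬p2) ∧ (p2 ∨ p2))): min(1, 1 − 0.42 + 0.73) = 1
  Łukasiewicz value = 1
Difference: 0 − 1 = -1.00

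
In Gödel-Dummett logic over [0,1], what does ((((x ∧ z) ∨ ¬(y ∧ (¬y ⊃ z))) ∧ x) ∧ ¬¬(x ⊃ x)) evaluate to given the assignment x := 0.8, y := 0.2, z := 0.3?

0.30

(x ∧ z) = min(0.8, 0.3) = 0.3
¬y: Gödel ¬ of 0.2 = 0 (operand ≠ 0)
(¬y ⊃ z): 0 ≤ 0.3, so result = 1
(y ∧ (¬y ⊃ z)) = min(0.2, 1) = 0.2
¬(y ∧ (¬y ⊃ z)): Gödel ¬ of 0.2 = 0 (operand ≠ 0)
((x ∧ z) ∨ ¬(y ∧ (¬y ⊃ z))) = max(0.3, 0) = 0.3
(((x ∧ z) ∨ ¬(y ∧ (¬y ⊃ z))) ∧ x) = min(0.3, 0.8) = 0.3
(x ⊃ x): 0.8 ≤ 0.8, so result = 1
¬(x ⊃ x): Gödel ¬ of 1 = 0 (operand ≠ 0)
¬¬(x ⊃ x): Gödel ¬ of 0 = 1 (operand is 0)
((((x ∧ z) ∨ ¬(y ∧ (¬y ⊃ z))) ∧ x) ∧ ¬¬(x ⊃ x)) = min(0.3, 1) = 0.3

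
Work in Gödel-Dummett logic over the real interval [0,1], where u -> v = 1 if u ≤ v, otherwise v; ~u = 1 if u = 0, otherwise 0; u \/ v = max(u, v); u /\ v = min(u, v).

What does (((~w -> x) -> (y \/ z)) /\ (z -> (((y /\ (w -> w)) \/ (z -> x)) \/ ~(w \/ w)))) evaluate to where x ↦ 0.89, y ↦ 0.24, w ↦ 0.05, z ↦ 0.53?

~w: Gödel ¬ of 0.05 = 0 (operand ≠ 0)
(~w -> x): 0 ≤ 0.89, so result = 1
(y \/ z) = max(0.24, 0.53) = 0.53
((~w -> x) -> (y \/ z)): 1 > 0.53, so result = 0.53
(w -> w): 0.05 ≤ 0.05, so result = 1
(y /\ (w -> w)) = min(0.24, 1) = 0.24
(z -> x): 0.53 ≤ 0.89, so result = 1
((y /\ (w -> w)) \/ (z -> x)) = max(0.24, 1) = 1
(w \/ w) = max(0.05, 0.05) = 0.05
~(w \/ w): Gödel ¬ of 0.05 = 0 (operand ≠ 0)
(((y /\ (w -> w)) \/ (z -> x)) \/ ~(w \/ w)) = max(1, 0) = 1
(z -> (((y /\ (w -> w)) \/ (z -> x)) \/ ~(w \/ w))): 0.53 ≤ 1, so result = 1
(((~w -> x) -> (y \/ z)) /\ (z -> (((y /\ (w -> w)) \/ (z -> x)) \/ ~(w \/ w)))) = min(0.53, 1) = 0.53

0.53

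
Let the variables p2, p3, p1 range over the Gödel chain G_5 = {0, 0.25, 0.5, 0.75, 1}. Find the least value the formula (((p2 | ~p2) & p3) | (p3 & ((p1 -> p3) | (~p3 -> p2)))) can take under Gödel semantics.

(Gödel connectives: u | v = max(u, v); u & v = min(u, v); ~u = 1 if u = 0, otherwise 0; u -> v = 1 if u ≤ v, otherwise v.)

The minimum is attained at p2 = 0, p3 = 0, p1 = 0:
  ~p2: Gödel ¬ of 0 = 1 (operand is 0)
  (p2 | ~p2) = max(0, 1) = 1
  ((p2 | ~p2) & p3) = min(1, 0) = 0
  (p1 -> p3): 0 ≤ 0, so result = 1
  ~p3: Gödel ¬ of 0 = 1 (operand is 0)
  (~p3 -> p2): 1 > 0, so result = 0
  ((p1 -> p3) | (~p3 -> p2)) = max(1, 0) = 1
  (p3 & ((p1 -> p3) | (~p3 -> p2))) = min(0, 1) = 0
  (((p2 | ~p2) & p3) | (p3 & ((p1 -> p3) | (~p3 -> p2)))) = max(0, 0) = 0
Checking all 125 assignments confirms none give a value below 0.00.

0.00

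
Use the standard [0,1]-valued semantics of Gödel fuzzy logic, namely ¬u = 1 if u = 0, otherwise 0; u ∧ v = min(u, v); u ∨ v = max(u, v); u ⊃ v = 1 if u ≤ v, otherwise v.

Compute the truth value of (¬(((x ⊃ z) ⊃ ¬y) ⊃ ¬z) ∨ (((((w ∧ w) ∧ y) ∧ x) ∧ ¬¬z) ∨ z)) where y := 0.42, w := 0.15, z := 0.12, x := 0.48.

(x ⊃ z): 0.48 > 0.12, so result = 0.12
¬y: Gödel ¬ of 0.42 = 0 (operand ≠ 0)
((x ⊃ z) ⊃ ¬y): 0.12 > 0, so result = 0
¬z: Gödel ¬ of 0.12 = 0 (operand ≠ 0)
(((x ⊃ z) ⊃ ¬y) ⊃ ¬z): 0 ≤ 0, so result = 1
¬(((x ⊃ z) ⊃ ¬y) ⊃ ¬z): Gödel ¬ of 1 = 0 (operand ≠ 0)
(w ∧ w) = min(0.15, 0.15) = 0.15
((w ∧ w) ∧ y) = min(0.15, 0.42) = 0.15
(((w ∧ w) ∧ y) ∧ x) = min(0.15, 0.48) = 0.15
¬z: Gödel ¬ of 0.12 = 0 (operand ≠ 0)
¬¬z: Gödel ¬ of 0 = 1 (operand is 0)
((((w ∧ w) ∧ y) ∧ x) ∧ ¬¬z) = min(0.15, 1) = 0.15
(((((w ∧ w) ∧ y) ∧ x) ∧ ¬¬z) ∨ z) = max(0.15, 0.12) = 0.15
(¬(((x ⊃ z) ⊃ ¬y) ⊃ ¬z) ∨ (((((w ∧ w) ∧ y) ∧ x) ∧ ¬¬z) ∨ z)) = max(0, 0.15) = 0.15

0.15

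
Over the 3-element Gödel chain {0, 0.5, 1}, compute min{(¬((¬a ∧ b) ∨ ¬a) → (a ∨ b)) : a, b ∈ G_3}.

The minimum is attained at a = 0.5, b = 0:
  ¬a: Gödel ¬ of 0.5 = 0 (operand ≠ 0)
  (¬a ∧ b) = min(0, 0) = 0
  ¬a: Gödel ¬ of 0.5 = 0 (operand ≠ 0)
  ((¬a ∧ b) ∨ ¬a) = max(0, 0) = 0
  ¬((¬a ∧ b) ∨ ¬a): Gödel ¬ of 0 = 1 (operand is 0)
  (a ∨ b) = max(0.5, 0) = 0.5
  (¬((¬a ∧ b) ∨ ¬a) → (a ∨ b)): 1 > 0.5, so result = 0.5
Checking all 9 assignments confirms none give a value below 0.50.

0.50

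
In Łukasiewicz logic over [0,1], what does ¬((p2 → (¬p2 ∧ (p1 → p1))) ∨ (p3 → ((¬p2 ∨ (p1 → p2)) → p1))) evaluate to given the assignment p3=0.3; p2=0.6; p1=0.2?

0.10

¬p2: Łukasiewicz ¬ gives 1 − 0.6 = 0.4
(p1 → p1): min(1, 1 − 0.2 + 0.2) = 1
(¬p2 ∧ (p1 → p1)) = min(0.4, 1) = 0.4
(p2 → (¬p2 ∧ (p1 → p1))): min(1, 1 − 0.6 + 0.4) = 0.8
¬p2: Łukasiewicz ¬ gives 1 − 0.6 = 0.4
(p1 → p2): min(1, 1 − 0.2 + 0.6) = 1
(¬p2 ∨ (p1 → p2)) = max(0.4, 1) = 1
((¬p2 ∨ (p1 → p2)) → p1): min(1, 1 − 1 + 0.2) = 0.2
(p3 → ((¬p2 ∨ (p1 → p2)) → p1)): min(1, 1 − 0.3 + 0.2) = 0.9
((p2 → (¬p2 ∧ (p1 → p1))) ∨ (p3 → ((¬p2 ∨ (p1 → p2)) → p1))) = max(0.8, 0.9) = 0.9
¬((p2 → (¬p2 ∧ (p1 → p1))) ∨ (p3 → ((¬p2 ∨ (p1 → p2)) → p1))): Łukasiewicz ¬ gives 1 − 0.9 = 0.1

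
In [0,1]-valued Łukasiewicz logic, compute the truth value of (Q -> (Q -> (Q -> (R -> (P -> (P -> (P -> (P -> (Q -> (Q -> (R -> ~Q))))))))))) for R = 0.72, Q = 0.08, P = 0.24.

~Q: Łukasiewicz ¬ gives 1 − 0.08 = 0.92
(R -> ~Q): min(1, 1 − 0.72 + 0.92) = 1
(Q -> (R -> ~Q)): min(1, 1 − 0.08 + 1) = 1
(Q -> (Q -> (R -> ~Q))): min(1, 1 − 0.08 + 1) = 1
(P -> (Q -> (Q -> (R -> ~Q)))): min(1, 1 − 0.24 + 1) = 1
(P -> (P -> (Q -> (Q -> (R -> ~Q))))): min(1, 1 − 0.24 + 1) = 1
(P -> (P -> (P -> (Q -> (Q -> (R -> ~Q)))))): min(1, 1 − 0.24 + 1) = 1
(P -> (P -> (P -> (P -> (Q -> (Q -> (R -> ~Q))))))): min(1, 1 − 0.24 + 1) = 1
(R -> (P -> (P -> (P -> (P -> (Q -> (Q -> (R -> ~Q)))))))): min(1, 1 − 0.72 + 1) = 1
(Q -> (R -> (P -> (P -> (P -> (P -> (Q -> (Q -> (R -> ~Q))))))))): min(1, 1 − 0.08 + 1) = 1
(Q -> (Q -> (R -> (P -> (P -> (P -> (P -> (Q -> (Q -> (R -> ~Q)))))))))): min(1, 1 − 0.08 + 1) = 1
(Q -> (Q -> (Q -> (R -> (P -> (P -> (P -> (P -> (Q -> (Q -> (R -> ~Q))))))))))): min(1, 1 − 0.08 + 1) = 1

1.00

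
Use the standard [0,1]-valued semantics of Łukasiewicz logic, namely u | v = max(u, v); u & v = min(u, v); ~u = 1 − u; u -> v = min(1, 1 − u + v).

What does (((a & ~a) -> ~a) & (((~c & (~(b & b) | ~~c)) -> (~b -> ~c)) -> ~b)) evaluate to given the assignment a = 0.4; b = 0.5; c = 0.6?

0.50

~a: Łukasiewicz ¬ gives 1 − 0.4 = 0.6
(a & ~a) = min(0.4, 0.6) = 0.4
~a: Łukasiewicz ¬ gives 1 − 0.4 = 0.6
((a & ~a) -> ~a): min(1, 1 − 0.4 + 0.6) = 1
~c: Łukasiewicz ¬ gives 1 − 0.6 = 0.4
(b & b) = min(0.5, 0.5) = 0.5
~(b & b): Łukasiewicz ¬ gives 1 − 0.5 = 0.5
~c: Łukasiewicz ¬ gives 1 − 0.6 = 0.4
~~c: Łukasiewicz ¬ gives 1 − 0.4 = 0.6
(~(b & b) | ~~c) = max(0.5, 0.6) = 0.6
(~c & (~(b & b) | ~~c)) = min(0.4, 0.6) = 0.4
~b: Łukasiewicz ¬ gives 1 − 0.5 = 0.5
~c: Łukasiewicz ¬ gives 1 − 0.6 = 0.4
(~b -> ~c): min(1, 1 − 0.5 + 0.4) = 0.9
((~c & (~(b & b) | ~~c)) -> (~b -> ~c)): min(1, 1 − 0.4 + 0.9) = 1
~b: Łukasiewicz ¬ gives 1 − 0.5 = 0.5
(((~c & (~(b & b) | ~~c)) -> (~b -> ~c)) -> ~b): min(1, 1 − 1 + 0.5) = 0.5
(((a & ~a) -> ~a) & (((~c & (~(b & b) | ~~c)) -> (~b -> ~c)) -> ~b)) = min(1, 0.5) = 0.5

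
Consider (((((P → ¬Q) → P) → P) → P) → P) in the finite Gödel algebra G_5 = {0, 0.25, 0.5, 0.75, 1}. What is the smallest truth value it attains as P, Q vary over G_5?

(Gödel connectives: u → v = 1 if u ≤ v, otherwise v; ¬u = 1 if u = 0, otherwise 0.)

The minimum is attained at P = 0.25, Q = 0.25:
  ¬Q: Gödel ¬ of 0.25 = 0 (operand ≠ 0)
  (P → ¬Q): 0.25 > 0, so result = 0
  ((P → ¬Q) → P): 0 ≤ 0.25, so result = 1
  (((P → ¬Q) → P) → P): 1 > 0.25, so result = 0.25
  ((((P → ¬Q) → P) → P) → P): 0.25 ≤ 0.25, so result = 1
  (((((P → ¬Q) → P) → P) → P) → P): 1 > 0.25, so result = 0.25
Checking all 25 assignments confirms none give a value below 0.25.

0.25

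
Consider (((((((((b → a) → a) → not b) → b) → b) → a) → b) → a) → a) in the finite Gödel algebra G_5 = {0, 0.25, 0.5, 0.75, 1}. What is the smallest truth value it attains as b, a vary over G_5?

0.25

The minimum is attained at b = 0, a = 0.25:
  (b → a): 0 ≤ 0.25, so result = 1
  ((b → a) → a): 1 > 0.25, so result = 0.25
  not b: Gödel ¬ of 0 = 1 (operand is 0)
  (((b → a) → a) → not b): 0.25 ≤ 1, so result = 1
  ((((b → a) → a) → not b) → b): 1 > 0, so result = 0
  (((((b → a) → a) → not b) → b) → b): 0 ≤ 0, so result = 1
  ((((((b → a) → a) → not b) → b) → b) → a): 1 > 0.25, so result = 0.25
  (((((((b → a) → a) → not b) → b) → b) → a) → b): 0.25 > 0, so result = 0
  ((((((((b → a) → a) → not b) → b) → b) → a) → b) → a): 0 ≤ 0.25, so result = 1
  (((((((((b → a) → a) → not b) → b) → b) → a) → b) → a) → a): 1 > 0.25, so result = 0.25
Checking all 25 assignments confirms none give a value below 0.25.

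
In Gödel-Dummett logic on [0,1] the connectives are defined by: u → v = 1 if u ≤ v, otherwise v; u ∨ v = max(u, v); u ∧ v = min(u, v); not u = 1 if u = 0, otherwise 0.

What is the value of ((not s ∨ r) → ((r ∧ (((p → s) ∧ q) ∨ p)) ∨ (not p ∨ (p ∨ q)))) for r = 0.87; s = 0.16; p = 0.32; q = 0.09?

not s: Gödel ¬ of 0.16 = 0 (operand ≠ 0)
(not s ∨ r) = max(0, 0.87) = 0.87
(p → s): 0.32 > 0.16, so result = 0.16
((p → s) ∧ q) = min(0.16, 0.09) = 0.09
(((p → s) ∧ q) ∨ p) = max(0.09, 0.32) = 0.32
(r ∧ (((p → s) ∧ q) ∨ p)) = min(0.87, 0.32) = 0.32
not p: Gödel ¬ of 0.32 = 0 (operand ≠ 0)
(p ∨ q) = max(0.32, 0.09) = 0.32
(not p ∨ (p ∨ q)) = max(0, 0.32) = 0.32
((r ∧ (((p → s) ∧ q) ∨ p)) ∨ (not p ∨ (p ∨ q))) = max(0.32, 0.32) = 0.32
((not s ∨ r) → ((r ∧ (((p → s) ∧ q) ∨ p)) ∨ (not p ∨ (p ∨ q)))): 0.87 > 0.32, so result = 0.32

0.32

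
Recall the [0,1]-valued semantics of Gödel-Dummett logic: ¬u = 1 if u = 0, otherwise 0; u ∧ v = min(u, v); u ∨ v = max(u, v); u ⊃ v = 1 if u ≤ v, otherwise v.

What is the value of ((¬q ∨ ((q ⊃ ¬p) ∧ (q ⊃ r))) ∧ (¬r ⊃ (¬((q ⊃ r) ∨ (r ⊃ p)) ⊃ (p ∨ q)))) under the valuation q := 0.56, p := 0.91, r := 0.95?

0.00

¬q: Gödel ¬ of 0.56 = 0 (operand ≠ 0)
¬p: Gödel ¬ of 0.91 = 0 (operand ≠ 0)
(q ⊃ ¬p): 0.56 > 0, so result = 0
(q ⊃ r): 0.56 ≤ 0.95, so result = 1
((q ⊃ ¬p) ∧ (q ⊃ r)) = min(0, 1) = 0
(¬q ∨ ((q ⊃ ¬p) ∧ (q ⊃ r))) = max(0, 0) = 0
¬r: Gödel ¬ of 0.95 = 0 (operand ≠ 0)
(q ⊃ r): 0.56 ≤ 0.95, so result = 1
(r ⊃ p): 0.95 > 0.91, so result = 0.91
((q ⊃ r) ∨ (r ⊃ p)) = max(1, 0.91) = 1
¬((q ⊃ r) ∨ (r ⊃ p)): Gödel ¬ of 1 = 0 (operand ≠ 0)
(p ∨ q) = max(0.91, 0.56) = 0.91
(¬((q ⊃ r) ∨ (r ⊃ p)) ⊃ (p ∨ q)): 0 ≤ 0.91, so result = 1
(¬r ⊃ (¬((q ⊃ r) ∨ (r ⊃ p)) ⊃ (p ∨ q))): 0 ≤ 1, so result = 1
((¬q ∨ ((q ⊃ ¬p) ∧ (q ⊃ r))) ∧ (¬r ⊃ (¬((q ⊃ r) ∨ (r ⊃ p)) ⊃ (p ∨ q)))) = min(0, 1) = 0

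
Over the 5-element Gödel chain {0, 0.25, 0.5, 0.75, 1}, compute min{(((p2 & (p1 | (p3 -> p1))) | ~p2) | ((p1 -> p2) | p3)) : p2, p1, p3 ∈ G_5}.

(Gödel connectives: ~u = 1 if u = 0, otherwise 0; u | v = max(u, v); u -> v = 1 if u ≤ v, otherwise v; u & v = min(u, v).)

The minimum is attained at p2 = 0.25, p1 = 0.5, p3 = 0:
  (p3 -> p1): 0 ≤ 0.5, so result = 1
  (p1 | (p3 -> p1)) = max(0.5, 1) = 1
  (p2 & (p1 | (p3 -> p1))) = min(0.25, 1) = 0.25
  ~p2: Gödel ¬ of 0.25 = 0 (operand ≠ 0)
  ((p2 & (p1 | (p3 -> p1))) | ~p2) = max(0.25, 0) = 0.25
  (p1 -> p2): 0.5 > 0.25, so result = 0.25
  ((p1 -> p2) | p3) = max(0.25, 0) = 0.25
  (((p2 & (p1 | (p3 -> p1))) | ~p2) | ((p1 -> p2) | p3)) = max(0.25, 0.25) = 0.25
Checking all 125 assignments confirms none give a value below 0.25.

0.25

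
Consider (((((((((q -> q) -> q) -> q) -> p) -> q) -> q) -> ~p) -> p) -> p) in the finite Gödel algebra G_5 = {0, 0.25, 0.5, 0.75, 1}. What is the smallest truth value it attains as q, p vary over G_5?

0.25

The minimum is attained at q = 0, p = 0.25:
  (q -> q): 0 ≤ 0, so result = 1
  ((q -> q) -> q): 1 > 0, so result = 0
  (((q -> q) -> q) -> q): 0 ≤ 0, so result = 1
  ((((q -> q) -> q) -> q) -> p): 1 > 0.25, so result = 0.25
  (((((q -> q) -> q) -> q) -> p) -> q): 0.25 > 0, so result = 0
  ((((((q -> q) -> q) -> q) -> p) -> q) -> q): 0 ≤ 0, so result = 1
  ~p: Gödel ¬ of 0.25 = 0 (operand ≠ 0)
  (((((((q -> q) -> q) -> q) -> p) -> q) -> q) -> ~p): 1 > 0, so result = 0
  ((((((((q -> q) -> q) -> q) -> p) -> q) -> q) -> ~p) -> p): 0 ≤ 0.25, so result = 1
  (((((((((q -> q) -> q) -> q) -> p) -> q) -> q) -> ~p) -> p) -> p): 1 > 0.25, so result = 0.25
Checking all 25 assignments confirms none give a value below 0.25.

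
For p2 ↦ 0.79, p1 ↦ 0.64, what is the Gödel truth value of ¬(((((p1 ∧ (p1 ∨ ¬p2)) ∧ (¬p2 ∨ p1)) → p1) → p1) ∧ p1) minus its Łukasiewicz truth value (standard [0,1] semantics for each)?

-0.36

Gödel evaluation:
  ¬p2: Gödel ¬ of 0.79 = 0 (operand ≠ 0)
  (p1 ∨ ¬p2) = max(0.64, 0) = 0.64
  (p1 ∧ (p1 ∨ ¬p2)) = min(0.64, 0.64) = 0.64
  ¬p2: Gödel ¬ of 0.79 = 0 (operand ≠ 0)
  (¬p2 ∨ p1) = max(0, 0.64) = 0.64
  ((p1 ∧ (p1 ∨ ¬p2)) ∧ (¬p2 ∨ p1)) = min(0.64, 0.64) = 0.64
  (((p1 ∧ (p1 ∨ ¬p2)) ∧ (¬p2 ∨ p1)) → p1): 0.64 ≤ 0.64, so result = 1
  ((((p1 ∧ (p1 ∨ ¬p2)) ∧ (¬p2 ∨ p1)) → p1) → p1): 1 > 0.64, so result = 0.64
  (((((p1 ∧ (p1 ∨ ¬p2)) ∧ (¬p2 ∨ p1)) → p1) → p1) ∧ p1) = min(0.64, 0.64) = 0.64
  ¬(((((p1 ∧ (p1 ∨ ¬p2)) ∧ (¬p2 ∨ p1)) → p1) → p1) ∧ p1): Gödel ¬ of 0.64 = 0 (operand ≠ 0)
  Gödel value = 0
Łukasiewicz evaluation:
  ¬p2: Łukasiewicz ¬ gives 1 − 0.79 = 0.21
  (p1 ∨ ¬p2) = max(0.64, 0.21) = 0.64
  (p1 ∧ (p1 ∨ ¬p2)) = min(0.64, 0.64) = 0.64
  ¬p2: Łukasiewicz ¬ gives 1 − 0.79 = 0.21
  (¬p2 ∨ p1) = max(0.21, 0.64) = 0.64
  ((p1 ∧ (p1 ∨ ¬p2)) ∧ (¬p2 ∨ p1)) = min(0.64, 0.64) = 0.64
  (((p1 ∧ (p1 ∨ ¬p2)) ∧ (¬p2 ∨ p1)) → p1): min(1, 1 − 0.64 + 0.64) = 1
  ((((p1 ∧ (p1 ∨ ¬p2)) ∧ (¬p2 ∨ p1)) → p1) → p1): min(1, 1 − 1 + 0.64) = 0.64
  (((((p1 ∧ (p1 ∨ ¬p2)) ∧ (¬p2 ∨ p1)) → p1) → p1) ∧ p1) = min(0.64, 0.64) = 0.64
  ¬(((((p1 ∧ (p1 ∨ ¬p2)) ∧ (¬p2 ∨ p1)) → p1) → p1) ∧ p1): Łukasiewicz ¬ gives 1 − 0.64 = 0.36
  Łukasiewicz value = 0.36
Difference: 0 − 0.36 = -0.36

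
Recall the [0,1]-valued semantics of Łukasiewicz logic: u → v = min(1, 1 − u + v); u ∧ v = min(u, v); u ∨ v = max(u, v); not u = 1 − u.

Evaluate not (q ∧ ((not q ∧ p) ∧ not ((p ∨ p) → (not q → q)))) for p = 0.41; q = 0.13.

not q: Łukasiewicz ¬ gives 1 − 0.13 = 0.87
(not q ∧ p) = min(0.87, 0.41) = 0.41
(p ∨ p) = max(0.41, 0.41) = 0.41
not q: Łukasiewicz ¬ gives 1 − 0.13 = 0.87
(not q → q): min(1, 1 − 0.87 + 0.13) = 0.26
((p ∨ p) → (not q → q)): min(1, 1 − 0.41 + 0.26) = 0.85
not ((p ∨ p) → (not q → q)): Łukasiewicz ¬ gives 1 − 0.85 = 0.15
((not q ∧ p) ∧ not ((p ∨ p) → (not q → q))) = min(0.41, 0.15) = 0.15
(q ∧ ((not q ∧ p) ∧ not ((p ∨ p) → (not q → q)))) = min(0.13, 0.15) = 0.13
not (q ∧ ((not q ∧ p) ∧ not ((p ∨ p) → (not q → q)))): Łukasiewicz ¬ gives 1 − 0.13 = 0.87

0.87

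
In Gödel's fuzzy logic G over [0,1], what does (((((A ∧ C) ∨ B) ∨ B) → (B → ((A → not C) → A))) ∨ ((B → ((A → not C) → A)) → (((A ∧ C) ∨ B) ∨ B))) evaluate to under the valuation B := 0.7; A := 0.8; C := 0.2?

(A ∧ C) = min(0.8, 0.2) = 0.2
((A ∧ C) ∨ B) = max(0.2, 0.7) = 0.7
(((A ∧ C) ∨ B) ∨ B) = max(0.7, 0.7) = 0.7
not C: Gödel ¬ of 0.2 = 0 (operand ≠ 0)
(A → not C): 0.8 > 0, so result = 0
((A → not C) → A): 0 ≤ 0.8, so result = 1
(B → ((A → not C) → A)): 0.7 ≤ 1, so result = 1
((((A ∧ C) ∨ B) ∨ B) → (B → ((A → not C) → A))): 0.7 ≤ 1, so result = 1
not C: Gödel ¬ of 0.2 = 0 (operand ≠ 0)
(A → not C): 0.8 > 0, so result = 0
((A → not C) → A): 0 ≤ 0.8, so result = 1
(B → ((A → not C) → A)): 0.7 ≤ 1, so result = 1
(A ∧ C) = min(0.8, 0.2) = 0.2
((A ∧ C) ∨ B) = max(0.2, 0.7) = 0.7
(((A ∧ C) ∨ B) ∨ B) = max(0.7, 0.7) = 0.7
((B → ((A → not C) → A)) → (((A ∧ C) ∨ B) ∨ B)): 1 > 0.7, so result = 0.7
(((((A ∧ C) ∨ B) ∨ B) → (B → ((A → not C) → A))) ∨ ((B → ((A → not C) → A)) → (((A ∧ C) ∨ B) ∨ B))) = max(1, 0.7) = 1

1.00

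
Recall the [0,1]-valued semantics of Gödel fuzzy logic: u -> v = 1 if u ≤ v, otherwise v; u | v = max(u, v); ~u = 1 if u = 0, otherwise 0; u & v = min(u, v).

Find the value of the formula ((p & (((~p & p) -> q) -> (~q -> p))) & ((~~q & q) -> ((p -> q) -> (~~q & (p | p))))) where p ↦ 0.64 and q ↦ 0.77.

~p: Gödel ¬ of 0.64 = 0 (operand ≠ 0)
(~p & p) = min(0, 0.64) = 0
((~p & p) -> q): 0 ≤ 0.77, so result = 1
~q: Gödel ¬ of 0.77 = 0 (operand ≠ 0)
(~q -> p): 0 ≤ 0.64, so result = 1
(((~p & p) -> q) -> (~q -> p)): 1 ≤ 1, so result = 1
(p & (((~p & p) -> q) -> (~q -> p))) = min(0.64, 1) = 0.64
~q: Gödel ¬ of 0.77 = 0 (operand ≠ 0)
~~q: Gödel ¬ of 0 = 1 (operand is 0)
(~~q & q) = min(1, 0.77) = 0.77
(p -> q): 0.64 ≤ 0.77, so result = 1
~q: Gödel ¬ of 0.77 = 0 (operand ≠ 0)
~~q: Gödel ¬ of 0 = 1 (operand is 0)
(p | p) = max(0.64, 0.64) = 0.64
(~~q & (p | p)) = min(1, 0.64) = 0.64
((p -> q) -> (~~q & (p | p))): 1 > 0.64, so result = 0.64
((~~q & q) -> ((p -> q) -> (~~q & (p | p)))): 0.77 > 0.64, so result = 0.64
((p & (((~p & p) -> q) -> (~q -> p))) & ((~~q & q) -> ((p -> q) -> (~~q & (p | p))))) = min(0.64, 0.64) = 0.64

0.64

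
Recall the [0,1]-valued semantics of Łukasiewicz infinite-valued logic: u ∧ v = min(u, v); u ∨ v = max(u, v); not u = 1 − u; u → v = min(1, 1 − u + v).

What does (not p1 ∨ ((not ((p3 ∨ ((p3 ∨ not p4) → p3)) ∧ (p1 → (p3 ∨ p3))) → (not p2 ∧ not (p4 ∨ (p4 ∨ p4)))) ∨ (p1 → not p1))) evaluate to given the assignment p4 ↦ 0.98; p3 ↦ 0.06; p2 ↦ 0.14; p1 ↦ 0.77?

not p1: Łukasiewicz ¬ gives 1 − 0.77 = 0.23
not p4: Łukasiewicz ¬ gives 1 − 0.98 = 0.02
(p3 ∨ not p4) = max(0.06, 0.02) = 0.06
((p3 ∨ not p4) → p3): min(1, 1 − 0.06 + 0.06) = 1
(p3 ∨ ((p3 ∨ not p4) → p3)) = max(0.06, 1) = 1
(p3 ∨ p3) = max(0.06, 0.06) = 0.06
(p1 → (p3 ∨ p3)): min(1, 1 − 0.77 + 0.06) = 0.29
((p3 ∨ ((p3 ∨ not p4) → p3)) ∧ (p1 → (p3 ∨ p3))) = min(1, 0.29) = 0.29
not ((p3 ∨ ((p3 ∨ not p4) → p3)) ∧ (p1 → (p3 ∨ p3))): Łukasiewicz ¬ gives 1 − 0.29 = 0.71
not p2: Łukasiewicz ¬ gives 1 − 0.14 = 0.86
(p4 ∨ p4) = max(0.98, 0.98) = 0.98
(p4 ∨ (p4 ∨ p4)) = max(0.98, 0.98) = 0.98
not (p4 ∨ (p4 ∨ p4)): Łukasiewicz ¬ gives 1 − 0.98 = 0.02
(not p2 ∧ not (p4 ∨ (p4 ∨ p4))) = min(0.86, 0.02) = 0.02
(not ((p3 ∨ ((p3 ∨ not p4) → p3)) ∧ (p1 → (p3 ∨ p3))) → (not p2 ∧ not (p4 ∨ (p4 ∨ p4)))): min(1, 1 − 0.71 + 0.02) = 0.31
not p1: Łukasiewicz ¬ gives 1 − 0.77 = 0.23
(p1 → not p1): min(1, 1 − 0.77 + 0.23) = 0.46
((not ((p3 ∨ ((p3 ∨ not p4) → p3)) ∧ (p1 → (p3 ∨ p3))) → (not p2 ∧ not (p4 ∨ (p4 ∨ p4)))) ∨ (p1 → not p1)) = max(0.31, 0.46) = 0.46
(not p1 ∨ ((not ((p3 ∨ ((p3 ∨ not p4) → p3)) ∧ (p1 → (p3 ∨ p3))) → (not p2 ∧ not (p4 ∨ (p4 ∨ p4)))) ∨ (p1 → not p1))) = max(0.23, 0.46) = 0.46

0.46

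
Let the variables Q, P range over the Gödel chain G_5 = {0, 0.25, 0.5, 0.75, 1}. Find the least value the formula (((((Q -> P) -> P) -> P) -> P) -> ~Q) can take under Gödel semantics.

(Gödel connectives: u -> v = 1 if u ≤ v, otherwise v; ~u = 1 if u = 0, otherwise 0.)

0.00

The minimum is attained at Q = 0.25, P = 0:
  (Q -> P): 0.25 > 0, so result = 0
  ((Q -> P) -> P): 0 ≤ 0, so result = 1
  (((Q -> P) -> P) -> P): 1 > 0, so result = 0
  ((((Q -> P) -> P) -> P) -> P): 0 ≤ 0, so result = 1
  ~Q: Gödel ¬ of 0.25 = 0 (operand ≠ 0)
  (((((Q -> P) -> P) -> P) -> P) -> ~Q): 1 > 0, so result = 0
Checking all 25 assignments confirms none give a value below 0.00.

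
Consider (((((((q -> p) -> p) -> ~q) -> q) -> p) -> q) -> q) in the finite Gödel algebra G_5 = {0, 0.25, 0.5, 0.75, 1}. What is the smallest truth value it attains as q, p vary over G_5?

0.25

The minimum is attained at q = 0.25, p = 0:
  (q -> p): 0.25 > 0, so result = 0
  ((q -> p) -> p): 0 ≤ 0, so result = 1
  ~q: Gödel ¬ of 0.25 = 0 (operand ≠ 0)
  (((q -> p) -> p) -> ~q): 1 > 0, so result = 0
  ((((q -> p) -> p) -> ~q) -> q): 0 ≤ 0.25, so result = 1
  (((((q -> p) -> p) -> ~q) -> q) -> p): 1 > 0, so result = 0
  ((((((q -> p) -> p) -> ~q) -> q) -> p) -> q): 0 ≤ 0.25, so result = 1
  (((((((q -> p) -> p) -> ~q) -> q) -> p) -> q) -> q): 1 > 0.25, so result = 0.25
Checking all 25 assignments confirms none give a value below 0.25.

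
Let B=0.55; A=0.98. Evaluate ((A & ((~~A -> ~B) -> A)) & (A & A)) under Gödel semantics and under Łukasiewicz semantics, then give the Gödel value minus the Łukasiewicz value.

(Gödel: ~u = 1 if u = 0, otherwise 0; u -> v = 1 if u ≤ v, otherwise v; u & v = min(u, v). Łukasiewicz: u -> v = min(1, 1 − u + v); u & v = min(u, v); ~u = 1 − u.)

0.00

Gödel evaluation:
  ~A: Gödel ¬ of 0.98 = 0 (operand ≠ 0)
  ~~A: Gödel ¬ of 0 = 1 (operand is 0)
  ~B: Gödel ¬ of 0.55 = 0 (operand ≠ 0)
  (~~A -> ~B): 1 > 0, so result = 0
  ((~~A -> ~B) -> A): 0 ≤ 0.98, so result = 1
  (A & ((~~A -> ~B) -> A)) = min(0.98, 1) = 0.98
  (A & A) = min(0.98, 0.98) = 0.98
  ((A & ((~~A -> ~B) -> A)) & (A & A)) = min(0.98, 0.98) = 0.98
  Gödel value = 0.98
Łukasiewicz evaluation:
  ~A: Łukasiewicz ¬ gives 1 − 0.98 = 0.02
  ~~A: Łukasiewicz ¬ gives 1 − 0.02 = 0.98
  ~B: Łukasiewicz ¬ gives 1 − 0.55 = 0.45
  (~~A -> ~B): min(1, 1 − 0.98 + 0.45) = 0.47
  ((~~A -> ~B) -> A): min(1, 1 − 0.47 + 0.98) = 1
  (A & ((~~A -> ~B) -> A)) = min(0.98, 1) = 0.98
  (A & A) = min(0.98, 0.98) = 0.98
  ((A & ((~~A -> ~B) -> A)) & (A & A)) = min(0.98, 0.98) = 0.98
  Łukasiewicz value = 0.98
Difference: 0.98 − 0.98 = 0.00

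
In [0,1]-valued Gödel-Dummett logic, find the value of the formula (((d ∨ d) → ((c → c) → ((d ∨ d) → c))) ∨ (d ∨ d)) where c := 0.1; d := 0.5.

(d ∨ d) = max(0.5, 0.5) = 0.5
(c → c): 0.1 ≤ 0.1, so result = 1
(d ∨ d) = max(0.5, 0.5) = 0.5
((d ∨ d) → c): 0.5 > 0.1, so result = 0.1
((c → c) → ((d ∨ d) → c)): 1 > 0.1, so result = 0.1
((d ∨ d) → ((c → c) → ((d ∨ d) → c))): 0.5 > 0.1, so result = 0.1
(d ∨ d) = max(0.5, 0.5) = 0.5
(((d ∨ d) → ((c → c) → ((d ∨ d) → c))) ∨ (d ∨ d)) = max(0.1, 0.5) = 0.5

0.50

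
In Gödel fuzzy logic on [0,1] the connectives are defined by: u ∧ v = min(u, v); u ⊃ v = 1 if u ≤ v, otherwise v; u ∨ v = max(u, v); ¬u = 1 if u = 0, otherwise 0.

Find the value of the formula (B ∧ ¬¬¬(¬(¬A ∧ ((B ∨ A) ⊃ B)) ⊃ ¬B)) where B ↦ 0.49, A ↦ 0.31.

¬A: Gödel ¬ of 0.31 = 0 (operand ≠ 0)
(B ∨ A) = max(0.49, 0.31) = 0.49
((B ∨ A) ⊃ B): 0.49 ≤ 0.49, so result = 1
(¬A ∧ ((B ∨ A) ⊃ B)) = min(0, 1) = 0
¬(¬A ∧ ((B ∨ A) ⊃ B)): Gödel ¬ of 0 = 1 (operand is 0)
¬B: Gödel ¬ of 0.49 = 0 (operand ≠ 0)
(¬(¬A ∧ ((B ∨ A) ⊃ B)) ⊃ ¬B): 1 > 0, so result = 0
¬(¬(¬A ∧ ((B ∨ A) ⊃ B)) ⊃ ¬B): Gödel ¬ of 0 = 1 (operand is 0)
¬¬(¬(¬A ∧ ((B ∨ A) ⊃ B)) ⊃ ¬B): Gödel ¬ of 1 = 0 (operand ≠ 0)
¬¬¬(¬(¬A ∧ ((B ∨ A) ⊃ B)) ⊃ ¬B): Gödel ¬ of 0 = 1 (operand is 0)
(B ∧ ¬¬¬(¬(¬A ∧ ((B ∨ A) ⊃ B)) ⊃ ¬B)) = min(0.49, 1) = 0.49

0.49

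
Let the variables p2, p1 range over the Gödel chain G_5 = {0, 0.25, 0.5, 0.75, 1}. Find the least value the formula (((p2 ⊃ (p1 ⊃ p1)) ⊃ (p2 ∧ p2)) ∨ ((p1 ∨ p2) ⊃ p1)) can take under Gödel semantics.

0.25

The minimum is attained at p2 = 0.25, p1 = 0:
  (p1 ⊃ p1): 0 ≤ 0, so result = 1
  (p2 ⊃ (p1 ⊃ p1)): 0.25 ≤ 1, so result = 1
  (p2 ∧ p2) = min(0.25, 0.25) = 0.25
  ((p2 ⊃ (p1 ⊃ p1)) ⊃ (p2 ∧ p2)): 1 > 0.25, so result = 0.25
  (p1 ∨ p2) = max(0, 0.25) = 0.25
  ((p1 ∨ p2) ⊃ p1): 0.25 > 0, so result = 0
  (((p2 ⊃ (p1 ⊃ p1)) ⊃ (p2 ∧ p2)) ∨ ((p1 ∨ p2) ⊃ p1)) = max(0.25, 0) = 0.25
Checking all 25 assignments confirms none give a value below 0.25.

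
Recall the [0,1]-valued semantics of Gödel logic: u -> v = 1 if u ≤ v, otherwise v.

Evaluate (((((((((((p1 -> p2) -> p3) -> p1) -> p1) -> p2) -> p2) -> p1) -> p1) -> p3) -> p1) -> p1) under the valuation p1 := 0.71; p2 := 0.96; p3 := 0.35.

(p1 -> p2): 0.71 ≤ 0.96, so result = 1
((p1 -> p2) -> p3): 1 > 0.35, so result = 0.35
(((p1 -> p2) -> p3) -> p1): 0.35 ≤ 0.71, so result = 1
((((p1 -> p2) -> p3) -> p1) -> p1): 1 > 0.71, so result = 0.71
(((((p1 -> p2) -> p3) -> p1) -> p1) -> p2): 0.71 ≤ 0.96, so result = 1
((((((p1 -> p2) -> p3) -> p1) -> p1) -> p2) -> p2): 1 > 0.96, so result = 0.96
(((((((p1 -> p2) -> p3) -> p1) -> p1) -> p2) -> p2) -> p1): 0.96 > 0.71, so result = 0.71
((((((((p1 -> p2) -> p3) -> p1) -> p1) -> p2) -> p2) -> p1) -> p1): 0.71 ≤ 0.71, so result = 1
(((((((((p1 -> p2) -> p3) -> p1) -> p1) -> p2) -> p2) -> p1) -> p1) -> p3): 1 > 0.35, so result = 0.35
((((((((((p1 -> p2) -> p3) -> p1) -> p1) -> p2) -> p2) -> p1) -> p1) -> p3) -> p1): 0.35 ≤ 0.71, so result = 1
(((((((((((p1 -> p2) -> p3) -> p1) -> p1) -> p2) -> p2) -> p1) -> p1) -> p3) -> p1) -> p1): 1 > 0.71, so result = 0.71

0.71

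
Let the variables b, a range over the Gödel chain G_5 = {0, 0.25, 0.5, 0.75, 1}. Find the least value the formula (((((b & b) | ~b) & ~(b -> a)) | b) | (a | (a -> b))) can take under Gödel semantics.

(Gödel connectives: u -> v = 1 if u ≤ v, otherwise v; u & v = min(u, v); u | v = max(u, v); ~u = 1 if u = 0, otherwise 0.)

0.25

The minimum is attained at b = 0, a = 0.25:
  (b & b) = min(0, 0) = 0
  ~b: Gödel ¬ of 0 = 1 (operand is 0)
  ((b & b) | ~b) = max(0, 1) = 1
  (b -> a): 0 ≤ 0.25, so result = 1
  ~(b -> a): Gödel ¬ of 1 = 0 (operand ≠ 0)
  (((b & b) | ~b) & ~(b -> a)) = min(1, 0) = 0
  ((((b & b) | ~b) & ~(b -> a)) | b) = max(0, 0) = 0
  (a -> b): 0.25 > 0, so result = 0
  (a | (a -> b)) = max(0.25, 0) = 0.25
  (((((b & b) | ~b) & ~(b -> a)) | b) | (a | (a -> b))) = max(0, 0.25) = 0.25
Checking all 25 assignments confirms none give a value below 0.25.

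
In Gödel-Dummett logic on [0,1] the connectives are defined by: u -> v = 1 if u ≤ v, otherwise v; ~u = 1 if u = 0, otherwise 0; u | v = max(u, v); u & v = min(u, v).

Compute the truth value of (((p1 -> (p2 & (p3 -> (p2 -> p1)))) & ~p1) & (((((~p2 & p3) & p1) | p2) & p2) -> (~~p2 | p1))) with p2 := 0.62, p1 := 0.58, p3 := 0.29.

0.00

(p2 -> p1): 0.62 > 0.58, so result = 0.58
(p3 -> (p2 -> p1)): 0.29 ≤ 0.58, so result = 1
(p2 & (p3 -> (p2 -> p1))) = min(0.62, 1) = 0.62
(p1 -> (p2 & (p3 -> (p2 -> p1)))): 0.58 ≤ 0.62, so result = 1
~p1: Gödel ¬ of 0.58 = 0 (operand ≠ 0)
((p1 -> (p2 & (p3 -> (p2 -> p1)))) & ~p1) = min(1, 0) = 0
~p2: Gödel ¬ of 0.62 = 0 (operand ≠ 0)
(~p2 & p3) = min(0, 0.29) = 0
((~p2 & p3) & p1) = min(0, 0.58) = 0
(((~p2 & p3) & p1) | p2) = max(0, 0.62) = 0.62
((((~p2 & p3) & p1) | p2) & p2) = min(0.62, 0.62) = 0.62
~p2: Gödel ¬ of 0.62 = 0 (operand ≠ 0)
~~p2: Gödel ¬ of 0 = 1 (operand is 0)
(~~p2 | p1) = max(1, 0.58) = 1
(((((~p2 & p3) & p1) | p2) & p2) -> (~~p2 | p1)): 0.62 ≤ 1, so result = 1
(((p1 -> (p2 & (p3 -> (p2 -> p1)))) & ~p1) & (((((~p2 & p3) & p1) | p2) & p2) -> (~~p2 | p1))) = min(0, 1) = 0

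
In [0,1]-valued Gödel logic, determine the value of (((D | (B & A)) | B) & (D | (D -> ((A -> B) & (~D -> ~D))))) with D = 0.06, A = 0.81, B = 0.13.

(B & A) = min(0.13, 0.81) = 0.13
(D | (B & A)) = max(0.06, 0.13) = 0.13
((D | (B & A)) | B) = max(0.13, 0.13) = 0.13
(A -> B): 0.81 > 0.13, so result = 0.13
~D: Gödel ¬ of 0.06 = 0 (operand ≠ 0)
~D: Gödel ¬ of 0.06 = 0 (operand ≠ 0)
(~D -> ~D): 0 ≤ 0, so result = 1
((A -> B) & (~D -> ~D)) = min(0.13, 1) = 0.13
(D -> ((A -> B) & (~D -> ~D))): 0.06 ≤ 0.13, so result = 1
(D | (D -> ((A -> B) & (~D -> ~D)))) = max(0.06, 1) = 1
(((D | (B & A)) | B) & (D | (D -> ((A -> B) & (~D -> ~D))))) = min(0.13, 1) = 0.13

0.13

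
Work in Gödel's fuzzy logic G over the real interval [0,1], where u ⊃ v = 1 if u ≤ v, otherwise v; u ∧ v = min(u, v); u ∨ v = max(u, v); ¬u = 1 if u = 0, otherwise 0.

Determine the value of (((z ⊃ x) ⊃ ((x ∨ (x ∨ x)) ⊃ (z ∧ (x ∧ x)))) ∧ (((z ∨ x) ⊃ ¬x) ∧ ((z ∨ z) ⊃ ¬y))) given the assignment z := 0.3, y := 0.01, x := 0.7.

0.00

(z ⊃ x): 0.3 ≤ 0.7, so result = 1
(x ∨ x) = max(0.7, 0.7) = 0.7
(x ∨ (x ∨ x)) = max(0.7, 0.7) = 0.7
(x ∧ x) = min(0.7, 0.7) = 0.7
(z ∧ (x ∧ x)) = min(0.3, 0.7) = 0.3
((x ∨ (x ∨ x)) ⊃ (z ∧ (x ∧ x))): 0.7 > 0.3, so result = 0.3
((z ⊃ x) ⊃ ((x ∨ (x ∨ x)) ⊃ (z ∧ (x ∧ x)))): 1 > 0.3, so result = 0.3
(z ∨ x) = max(0.3, 0.7) = 0.7
¬x: Gödel ¬ of 0.7 = 0 (operand ≠ 0)
((z ∨ x) ⊃ ¬x): 0.7 > 0, so result = 0
(z ∨ z) = max(0.3, 0.3) = 0.3
¬y: Gödel ¬ of 0.01 = 0 (operand ≠ 0)
((z ∨ z) ⊃ ¬y): 0.3 > 0, so result = 0
(((z ∨ x) ⊃ ¬x) ∧ ((z ∨ z) ⊃ ¬y)) = min(0, 0) = 0
(((z ⊃ x) ⊃ ((x ∨ (x ∨ x)) ⊃ (z ∧ (x ∧ x)))) ∧ (((z ∨ x) ⊃ ¬x) ∧ ((z ∨ z) ⊃ ¬y))) = min(0.3, 0) = 0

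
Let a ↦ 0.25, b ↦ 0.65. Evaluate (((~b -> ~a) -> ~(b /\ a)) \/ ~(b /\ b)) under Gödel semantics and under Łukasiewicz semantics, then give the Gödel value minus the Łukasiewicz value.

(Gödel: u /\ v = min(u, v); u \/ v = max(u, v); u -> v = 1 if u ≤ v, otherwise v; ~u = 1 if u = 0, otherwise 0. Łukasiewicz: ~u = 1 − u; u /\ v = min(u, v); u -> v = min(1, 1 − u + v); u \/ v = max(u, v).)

-0.75

Gödel evaluation:
  ~b: Gödel ¬ of 0.65 = 0 (operand ≠ 0)
  ~a: Gödel ¬ of 0.25 = 0 (operand ≠ 0)
  (~b -> ~a): 0 ≤ 0, so result = 1
  (b /\ a) = min(0.65, 0.25) = 0.25
  ~(b /\ a): Gödel ¬ of 0.25 = 0 (operand ≠ 0)
  ((~b -> ~a) -> ~(b /\ a)): 1 > 0, so result = 0
  (b /\ b) = min(0.65, 0.65) = 0.65
  ~(b /\ b): Gödel ¬ of 0.65 = 0 (operand ≠ 0)
  (((~b -> ~a) -> ~(b /\ a)) \/ ~(b /\ b)) = max(0, 0) = 0
  Gödel value = 0
Łukasiewicz evaluation:
  ~b: Łukasiewicz ¬ gives 1 − 0.65 = 0.35
  ~a: Łukasiewicz ¬ gives 1 − 0.25 = 0.75
  (~b -> ~a): min(1, 1 − 0.35 + 0.75) = 1
  (b /\ a) = min(0.65, 0.25) = 0.25
  ~(b /\ a): Łukasiewicz ¬ gives 1 − 0.25 = 0.75
  ((~b -> ~a) -> ~(b /\ a)): min(1, 1 − 1 + 0.75) = 0.75
  (b /\ b) = min(0.65, 0.65) = 0.65
  ~(b /\ b): Łukasiewicz ¬ gives 1 − 0.65 = 0.35
  (((~b -> ~a) -> ~(b /\ a)) \/ ~(b /\ b)) = max(0.75, 0.35) = 0.75
  Łukasiewicz value = 0.75
Difference: 0 − 0.75 = -0.75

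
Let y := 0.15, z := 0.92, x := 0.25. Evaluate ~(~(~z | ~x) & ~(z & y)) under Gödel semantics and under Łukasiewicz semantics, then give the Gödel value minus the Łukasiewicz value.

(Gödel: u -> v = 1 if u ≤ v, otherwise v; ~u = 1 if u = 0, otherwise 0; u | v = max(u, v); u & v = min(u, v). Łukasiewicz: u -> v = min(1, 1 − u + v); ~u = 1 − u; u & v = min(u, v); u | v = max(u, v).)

Gödel evaluation:
  ~z: Gödel ¬ of 0.92 = 0 (operand ≠ 0)
  ~x: Gödel ¬ of 0.25 = 0 (operand ≠ 0)
  (~z | ~x) = max(0, 0) = 0
  ~(~z | ~x): Gödel ¬ of 0 = 1 (operand is 0)
  (z & y) = min(0.92, 0.15) = 0.15
  ~(z & y): Gödel ¬ of 0.15 = 0 (operand ≠ 0)
  (~(~z | ~x) & ~(z & y)) = min(1, 0) = 0
  ~(~(~z | ~x) & ~(z & y)): Gödel ¬ of 0 = 1 (operand is 0)
  Gödel value = 1
Łukasiewicz evaluation:
  ~z: Łukasiewicz ¬ gives 1 − 0.92 = 0.08
  ~x: Łukasiewicz ¬ gives 1 − 0.25 = 0.75
  (~z | ~x) = max(0.08, 0.75) = 0.75
  ~(~z | ~x): Łukasiewicz ¬ gives 1 − 0.75 = 0.25
  (z & y) = min(0.92, 0.15) = 0.15
  ~(z & y): Łukasiewicz ¬ gives 1 − 0.15 = 0.85
  (~(~z | ~x) & ~(z & y)) = min(0.25, 0.85) = 0.25
  ~(~(~z | ~x) & ~(z & y)): Łukasiewicz ¬ gives 1 − 0.25 = 0.75
  Łukasiewicz value = 0.75
Difference: 1 − 0.75 = 0.25

0.25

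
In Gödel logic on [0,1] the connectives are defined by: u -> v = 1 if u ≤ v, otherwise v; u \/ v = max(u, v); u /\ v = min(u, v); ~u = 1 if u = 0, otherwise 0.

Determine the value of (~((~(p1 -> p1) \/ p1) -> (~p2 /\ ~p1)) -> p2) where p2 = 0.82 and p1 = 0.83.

(p1 -> p1): 0.83 ≤ 0.83, so result = 1
~(p1 -> p1): Gödel ¬ of 1 = 0 (operand ≠ 0)
(~(p1 -> p1) \/ p1) = max(0, 0.83) = 0.83
~p2: Gödel ¬ of 0.82 = 0 (operand ≠ 0)
~p1: Gödel ¬ of 0.83 = 0 (operand ≠ 0)
(~p2 /\ ~p1) = min(0, 0) = 0
((~(p1 -> p1) \/ p1) -> (~p2 /\ ~p1)): 0.83 > 0, so result = 0
~((~(p1 -> p1) \/ p1) -> (~p2 /\ ~p1)): Gödel ¬ of 0 = 1 (operand is 0)
(~((~(p1 -> p1) \/ p1) -> (~p2 /\ ~p1)) -> p2): 1 > 0.82, so result = 0.82

0.82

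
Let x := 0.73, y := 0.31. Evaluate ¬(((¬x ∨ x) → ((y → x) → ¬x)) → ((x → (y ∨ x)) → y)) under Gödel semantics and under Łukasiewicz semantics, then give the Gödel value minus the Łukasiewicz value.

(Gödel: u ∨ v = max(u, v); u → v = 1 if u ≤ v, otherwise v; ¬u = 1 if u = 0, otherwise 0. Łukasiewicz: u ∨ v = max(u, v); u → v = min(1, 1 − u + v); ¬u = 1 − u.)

Gödel evaluation:
  ¬x: Gödel ¬ of 0.73 = 0 (operand ≠ 0)
  (¬x ∨ x) = max(0, 0.73) = 0.73
  (y → x): 0.31 ≤ 0.73, so result = 1
  ¬x: Gödel ¬ of 0.73 = 0 (operand ≠ 0)
  ((y → x) → ¬x): 1 > 0, so result = 0
  ((¬x ∨ x) → ((y → x) → ¬x)): 0.73 > 0, so result = 0
  (y ∨ x) = max(0.31, 0.73) = 0.73
  (x → (y ∨ x)): 0.73 ≤ 0.73, so result = 1
  ((x → (y ∨ x)) → y): 1 > 0.31, so result = 0.31
  (((¬x ∨ x) → ((y → x) → ¬x)) → ((x → (y ∨ x)) → y)): 0 ≤ 0.31, so result = 1
  ¬(((¬x ∨ x) → ((y → x) → ¬x)) → ((x → (y ∨ x)) → y)): Gödel ¬ of 1 = 0 (operand ≠ 0)
  Gödel value = 0
Łukasiewicz evaluation:
  ¬x: Łukasiewicz ¬ gives 1 − 0.73 = 0.27
  (¬x ∨ x) = max(0.27, 0.73) = 0.73
  (y → x): min(1, 1 − 0.31 + 0.73) = 1
  ¬x: Łukasiewicz ¬ gives 1 − 0.73 = 0.27
  ((y → x) → ¬x): min(1, 1 − 1 + 0.27) = 0.27
  ((¬x ∨ x) → ((y → x) → ¬x)): min(1, 1 − 0.73 + 0.27) = 0.54
  (y ∨ x) = max(0.31, 0.73) = 0.73
  (x → (y ∨ x)): min(1, 1 − 0.73 + 0.73) = 1
  ((x → (y ∨ x)) → y): min(1, 1 − 1 + 0.31) = 0.31
  (((¬x ∨ x) → ((y → x) → ¬x)) → ((x → (y ∨ x)) → y)): min(1, 1 − 0.54 + 0.31) = 0.77
  ¬(((¬x ∨ x) → ((y → x) → ¬x)) → ((x → (y ∨ x)) → y)): Łukasiewicz ¬ gives 1 − 0.77 = 0.23
  Łukasiewicz value = 0.23
Difference: 0 − 0.23 = -0.23

-0.23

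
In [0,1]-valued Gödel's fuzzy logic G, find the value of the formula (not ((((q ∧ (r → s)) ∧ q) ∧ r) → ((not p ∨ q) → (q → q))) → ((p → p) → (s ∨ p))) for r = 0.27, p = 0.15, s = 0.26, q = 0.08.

1.00

(r → s): 0.27 > 0.26, so result = 0.26
(q ∧ (r → s)) = min(0.08, 0.26) = 0.08
((q ∧ (r → s)) ∧ q) = min(0.08, 0.08) = 0.08
(((q ∧ (r → s)) ∧ q) ∧ r) = min(0.08, 0.27) = 0.08
not p: Gödel ¬ of 0.15 = 0 (operand ≠ 0)
(not p ∨ q) = max(0, 0.08) = 0.08
(q → q): 0.08 ≤ 0.08, so result = 1
((not p ∨ q) → (q → q)): 0.08 ≤ 1, so result = 1
((((q ∧ (r → s)) ∧ q) ∧ r) → ((not p ∨ q) → (q → q))): 0.08 ≤ 1, so result = 1
not ((((q ∧ (r → s)) ∧ q) ∧ r) → ((not p ∨ q) → (q → q))): Gödel ¬ of 1 = 0 (operand ≠ 0)
(p → p): 0.15 ≤ 0.15, so result = 1
(s ∨ p) = max(0.26, 0.15) = 0.26
((p → p) → (s ∨ p)): 1 > 0.26, so result = 0.26
(not ((((q ∧ (r → s)) ∧ q) ∧ r) → ((not p ∨ q) → (q → q))) → ((p → p) → (s ∨ p))): 0 ≤ 0.26, so result = 1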